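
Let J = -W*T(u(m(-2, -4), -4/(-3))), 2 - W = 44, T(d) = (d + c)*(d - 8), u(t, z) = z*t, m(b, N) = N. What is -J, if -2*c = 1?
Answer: -9800/3 ≈ -3266.7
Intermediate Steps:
c = -1/2 (c = -1/2*1 = -1/2 ≈ -0.50000)
u(t, z) = t*z
T(d) = (-8 + d)*(-1/2 + d) (T(d) = (d - 1/2)*(d - 8) = (-1/2 + d)*(-8 + d) = (-8 + d)*(-1/2 + d))
W = -42 (W = 2 - 1*44 = 2 - 44 = -42)
J = 9800/3 (J = -(-42)*(4 + (-(-16)/(-3))**2 - (-34)*(-4/(-3))) = -(-42)*(4 + (-(-16)*(-1)/3)**2 - (-34)*(-4*(-1/3))) = -(-42)*(4 + (-4*4/3)**2 - (-34)*4/3) = -(-42)*(4 + (-16/3)**2 - 17/2*(-16/3)) = -(-42)*(4 + 256/9 + 136/3) = -(-42)*700/9 = -1*(-9800/3) = 9800/3 ≈ 3266.7)
-J = -1*9800/3 = -9800/3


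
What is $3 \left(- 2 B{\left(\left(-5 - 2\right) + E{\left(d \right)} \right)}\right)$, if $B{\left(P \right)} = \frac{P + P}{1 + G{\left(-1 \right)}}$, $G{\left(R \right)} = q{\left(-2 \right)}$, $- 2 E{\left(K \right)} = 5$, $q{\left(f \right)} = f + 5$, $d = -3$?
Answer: $\frac{57}{2} \approx 28.5$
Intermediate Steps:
$q{\left(f \right)} = 5 + f$
$E{\left(K \right)} = - \frac{5}{2}$ ($E{\left(K \right)} = \left(- \frac{1}{2}\right) 5 = - \frac{5}{2}$)
$G{\left(R \right)} = 3$ ($G{\left(R \right)} = 5 - 2 = 3$)
$B{\left(P \right)} = \frac{P}{2}$ ($B{\left(P \right)} = \frac{P + P}{1 + 3} = \frac{2 P}{4} = 2 P \frac{1}{4} = \frac{P}{2}$)
$3 \left(- 2 B{\left(\left(-5 - 2\right) + E{\left(d \right)} \right)}\right) = 3 \left(- 2 \frac{\left(-5 - 2\right) - \frac{5}{2}}{2}\right) = 3 \left(- 2 \frac{-7 - \frac{5}{2}}{2}\right) = 3 \left(- 2 \cdot \frac{1}{2} \left(- \frac{19}{2}\right)\right) = 3 \left(\left(-2\right) \left(- \frac{19}{4}\right)\right) = 3 \cdot \frac{19}{2} = \frac{57}{2}$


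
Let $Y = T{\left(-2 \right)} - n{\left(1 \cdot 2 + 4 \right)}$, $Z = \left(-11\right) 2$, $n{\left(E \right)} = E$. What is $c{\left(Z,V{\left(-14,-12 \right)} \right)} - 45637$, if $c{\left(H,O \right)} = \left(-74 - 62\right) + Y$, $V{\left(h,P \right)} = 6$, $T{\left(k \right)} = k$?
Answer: $-45781$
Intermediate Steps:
$Z = -22$
$Y = -8$ ($Y = -2 - \left(1 \cdot 2 + 4\right) = -2 - \left(2 + 4\right) = -2 - 6 = -8$)
$c{\left(H,O \right)} = -144$ ($c{\left(H,O \right)} = \left(-74 - 62\right) - 8 = -136 - 8 = -144$)
$c{\left(Z,V{\left(-14,-12 \right)} \right)} - 45637 = -144 - 45637 = -45781$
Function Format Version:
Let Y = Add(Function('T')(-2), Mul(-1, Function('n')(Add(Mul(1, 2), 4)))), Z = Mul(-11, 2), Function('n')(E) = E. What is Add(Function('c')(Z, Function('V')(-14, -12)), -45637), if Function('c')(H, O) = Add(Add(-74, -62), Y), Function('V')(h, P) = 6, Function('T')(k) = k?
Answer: -45781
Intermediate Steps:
Z = -22
Y = -8 (Y = Add(-2, Mul(-1, Add(Mul(1, 2), 4))) = Add(-2, Mul(-1, Add(2, 4))) = Add(-2, Mul(-1, 6)) = Add(-2, -6) = -8)
Function('c')(H, O) = -144 (Function('c')(H, O) = Add(Add(-74, -62), -8) = Add(-136, -8) = -144)
Add(Function('c')(Z, Function('V')(-14, -12)), -45637) = Add(-144, -45637) = -45781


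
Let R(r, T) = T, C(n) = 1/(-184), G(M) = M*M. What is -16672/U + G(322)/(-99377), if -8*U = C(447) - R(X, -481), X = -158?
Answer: 2429652897316/8795162631 ≈ 276.25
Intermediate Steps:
G(M) = M²
C(n) = -1/184
U = -88503/1472 (U = -(-1/184 - 1*(-481))/8 = -(-1/184 + 481)/8 = -⅛*88503/184 = -88503/1472 ≈ -60.124)
-16672/U + G(322)/(-99377) = -16672/(-88503/1472) + 322²/(-99377) = -16672*(-1472/88503) + 103684*(-1/99377) = 24541184/88503 - 103684/99377 = 2429652897316/8795162631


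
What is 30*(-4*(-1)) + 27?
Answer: 147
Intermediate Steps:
30*(-4*(-1)) + 27 = 30*4 + 27 = 120 + 27 = 147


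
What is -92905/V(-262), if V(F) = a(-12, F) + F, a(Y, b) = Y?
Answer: 92905/274 ≈ 339.07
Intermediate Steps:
V(F) = -12 + F
-92905/V(-262) = -92905/(-12 - 262) = -92905/(-274) = -92905*(-1/274) = 92905/274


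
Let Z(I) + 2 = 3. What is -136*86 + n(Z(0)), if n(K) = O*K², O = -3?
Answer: -11699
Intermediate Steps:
Z(I) = 1 (Z(I) = -2 + 3 = 1)
n(K) = -3*K²
-136*86 + n(Z(0)) = -136*86 - 3*1² = -11696 - 3*1 = -11696 - 3 = -11699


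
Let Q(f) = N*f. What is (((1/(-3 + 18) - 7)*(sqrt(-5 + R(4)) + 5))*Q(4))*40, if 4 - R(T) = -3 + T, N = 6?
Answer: -33280 - 6656*I*sqrt(2) ≈ -33280.0 - 9413.0*I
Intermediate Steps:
R(T) = 7 - T (R(T) = 4 - (-3 + T) = 4 + (3 - T) = 7 - T)
Q(f) = 6*f
(((1/(-3 + 18) - 7)*(sqrt(-5 + R(4)) + 5))*Q(4))*40 = (((1/(-3 + 18) - 7)*(sqrt(-5 + (7 - 1*4)) + 5))*(6*4))*40 = (((1/15 - 7)*(sqrt(-5 + (7 - 4)) + 5))*24)*40 = (((1/15 - 7)*(sqrt(-5 + 3) + 5))*24)*40 = (-104*(sqrt(-2) + 5)/15*24)*40 = (-104*(I*sqrt(2) + 5)/15*24)*40 = (-104*(5 + I*sqrt(2))/15*24)*40 = ((-104/3 - 104*I*sqrt(2)/15)*24)*40 = (-832 - 832*I*sqrt(2)/5)*40 = -33280 - 6656*I*sqrt(2)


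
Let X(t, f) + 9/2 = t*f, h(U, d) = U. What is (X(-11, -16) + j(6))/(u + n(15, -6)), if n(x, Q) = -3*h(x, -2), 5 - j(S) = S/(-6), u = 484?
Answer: 355/878 ≈ 0.40433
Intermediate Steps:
j(S) = 5 + S/6 (j(S) = 5 - S/(-6) = 5 - S*(-1)/6 = 5 - (-1)*S/6 = 5 + S/6)
n(x, Q) = -3*x
X(t, f) = -9/2 + f*t (X(t, f) = -9/2 + t*f = -9/2 + f*t)
(X(-11, -16) + j(6))/(u + n(15, -6)) = ((-9/2 - 16*(-11)) + (5 + (⅙)*6))/(484 - 3*15) = ((-9/2 + 176) + (5 + 1))/(484 - 45) = (343/2 + 6)/439 = (355/2)*(1/439) = 355/878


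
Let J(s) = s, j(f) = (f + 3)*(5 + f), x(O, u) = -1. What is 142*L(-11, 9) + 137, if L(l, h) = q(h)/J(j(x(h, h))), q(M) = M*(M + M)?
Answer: 6025/2 ≈ 3012.5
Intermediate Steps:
q(M) = 2*M**2 (q(M) = M*(2*M) = 2*M**2)
j(f) = (3 + f)*(5 + f)
L(l, h) = h**2/4 (L(l, h) = (2*h**2)/(15 + (-1)**2 + 8*(-1)) = (2*h**2)/(15 + 1 - 8) = (2*h**2)/8 = (2*h**2)*(1/8) = h**2/4)
142*L(-11, 9) + 137 = 142*((1/4)*9**2) + 137 = 142*((1/4)*81) + 137 = 142*(81/4) + 137 = 5751/2 + 137 = 6025/2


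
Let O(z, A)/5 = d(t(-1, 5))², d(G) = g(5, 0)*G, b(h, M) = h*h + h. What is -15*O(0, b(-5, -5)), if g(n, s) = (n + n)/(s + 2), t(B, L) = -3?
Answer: -16875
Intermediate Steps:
b(h, M) = h + h² (b(h, M) = h² + h = h + h²)
g(n, s) = 2*n/(2 + s) (g(n, s) = (2*n)/(2 + s) = 2*n/(2 + s))
d(G) = 5*G (d(G) = (2*5/(2 + 0))*G = (2*5/2)*G = (2*5*(½))*G = 5*G)
O(z, A) = 1125 (O(z, A) = 5*(5*(-3))² = 5*(-15)² = 5*225 = 1125)
-15*O(0, b(-5, -5)) = -15*1125 = -16875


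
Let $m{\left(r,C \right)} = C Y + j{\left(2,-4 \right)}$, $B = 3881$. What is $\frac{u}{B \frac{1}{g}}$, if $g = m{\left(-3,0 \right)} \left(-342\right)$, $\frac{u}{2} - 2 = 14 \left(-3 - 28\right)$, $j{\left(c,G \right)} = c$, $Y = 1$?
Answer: $\frac{590976}{3881} \approx 152.27$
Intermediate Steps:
$m{\left(r,C \right)} = 2 + C$ ($m{\left(r,C \right)} = C 1 + 2 = C + 2 = 2 + C$)
$u = -864$ ($u = 4 + 2 \cdot 14 \left(-3 - 28\right) = 4 + 2 \cdot 14 \left(-31\right) = 4 + 2 \left(-434\right) = 4 - 868 = -864$)
$g = -684$ ($g = \left(2 + 0\right) \left(-342\right) = 2 \left(-342\right) = -684$)
$\frac{u}{B \frac{1}{g}} = - \frac{864}{3881 \frac{1}{-684}} = - \frac{864}{3881 \left(- \frac{1}{684}\right)} = - \frac{864}{- \frac{3881}{684}} = \left(-864\right) \left(- \frac{684}{3881}\right) = \frac{590976}{3881}$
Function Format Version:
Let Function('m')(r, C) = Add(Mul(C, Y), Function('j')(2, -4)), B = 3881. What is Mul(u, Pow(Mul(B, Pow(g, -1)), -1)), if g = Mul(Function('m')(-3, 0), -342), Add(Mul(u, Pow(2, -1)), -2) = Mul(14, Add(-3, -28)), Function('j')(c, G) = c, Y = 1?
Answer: Rational(590976, 3881) ≈ 152.27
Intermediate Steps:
Function('m')(r, C) = Add(2, C) (Function('m')(r, C) = Add(Mul(C, 1), 2) = Add(C, 2) = Add(2, C))
u = -864 (u = Add(4, Mul(2, Mul(14, Add(-3, -28)))) = Add(4, Mul(2, Mul(14, -31))) = Add(4, Mul(2, -434)) = Add(4, -868) = -864)
g = -684 (g = Mul(Add(2, 0), -342) = Mul(2, -342) = -684)
Mul(u, Pow(Mul(B, Pow(g, -1)), -1)) = Mul(-864, Pow(Mul(3881, Pow(-684, -1)), -1)) = Mul(-864, Pow(Mul(3881, Rational(-1, 684)), -1)) = Mul(-864, Pow(Rational(-3881, 684), -1)) = Mul(-864, Rational(-684, 3881)) = Rational(590976, 3881)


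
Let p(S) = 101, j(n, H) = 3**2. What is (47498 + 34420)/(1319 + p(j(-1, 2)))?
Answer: 40959/710 ≈ 57.689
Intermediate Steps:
j(n, H) = 9
(47498 + 34420)/(1319 + p(j(-1, 2))) = (47498 + 34420)/(1319 + 101) = 81918/1420 = 81918*(1/1420) = 40959/710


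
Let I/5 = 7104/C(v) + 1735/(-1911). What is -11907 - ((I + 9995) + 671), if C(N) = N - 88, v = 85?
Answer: -20502088/1911 ≈ -10728.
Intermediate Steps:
C(N) = -88 + N
I = -22634915/1911 (I = 5*(7104/(-88 + 85) + 1735/(-1911)) = 5*(7104/(-3) + 1735*(-1/1911)) = 5*(7104*(-⅓) - 1735/1911) = 5*(-2368 - 1735/1911) = 5*(-4526983/1911) = -22634915/1911 ≈ -11845.)
-11907 - ((I + 9995) + 671) = -11907 - ((-22634915/1911 + 9995) + 671) = -11907 - (-3534470/1911 + 671) = -11907 - 1*(-2252189/1911) = -11907 + 2252189/1911 = -20502088/1911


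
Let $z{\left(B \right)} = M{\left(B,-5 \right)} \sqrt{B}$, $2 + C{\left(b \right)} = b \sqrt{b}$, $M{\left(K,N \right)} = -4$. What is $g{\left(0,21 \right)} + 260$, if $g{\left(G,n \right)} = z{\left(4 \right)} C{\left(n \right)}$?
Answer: $276 - 168 \sqrt{21} \approx -493.87$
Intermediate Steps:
$C{\left(b \right)} = -2 + b^{\frac{3}{2}}$ ($C{\left(b \right)} = -2 + b \sqrt{b} = -2 + b^{\frac{3}{2}}$)
$z{\left(B \right)} = - 4 \sqrt{B}$
$g{\left(G,n \right)} = 16 - 8 n^{\frac{3}{2}}$ ($g{\left(G,n \right)} = - 4 \sqrt{4} \left(-2 + n^{\frac{3}{2}}\right) = \left(-4\right) 2 \left(-2 + n^{\frac{3}{2}}\right) = - 8 \left(-2 + n^{\frac{3}{2}}\right) = 16 - 8 n^{\frac{3}{2}}$)
$g{\left(0,21 \right)} + 260 = \left(16 - 8 \cdot 21^{\frac{3}{2}}\right) + 260 = \left(16 - 8 \cdot 21 \sqrt{21}\right) + 260 = \left(16 - 168 \sqrt{21}\right) + 260 = 276 - 168 \sqrt{21}$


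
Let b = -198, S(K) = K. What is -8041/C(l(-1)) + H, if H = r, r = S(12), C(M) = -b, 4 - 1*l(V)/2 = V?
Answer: -515/18 ≈ -28.611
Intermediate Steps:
l(V) = 8 - 2*V
C(M) = 198 (C(M) = -1*(-198) = 198)
r = 12
H = 12
-8041/C(l(-1)) + H = -8041/198 + 12 = -8041*1/198 + 12 = -731/18 + 12 = -515/18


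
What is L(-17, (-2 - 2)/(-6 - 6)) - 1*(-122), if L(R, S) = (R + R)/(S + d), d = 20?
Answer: 7340/61 ≈ 120.33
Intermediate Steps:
L(R, S) = 2*R/(20 + S) (L(R, S) = (R + R)/(S + 20) = (2*R)/(20 + S) = 2*R/(20 + S))
L(-17, (-2 - 2)/(-6 - 6)) - 1*(-122) = 2*(-17)/(20 + (-2 - 2)/(-6 - 6)) - 1*(-122) = 2*(-17)/(20 - 4/(-12)) + 122 = 2*(-17)/(20 - 4*(-1/12)) + 122 = 2*(-17)/(20 + 1/3) + 122 = 2*(-17)/(61/3) + 122 = 2*(-17)*(3/61) + 122 = -102/61 + 122 = 7340/61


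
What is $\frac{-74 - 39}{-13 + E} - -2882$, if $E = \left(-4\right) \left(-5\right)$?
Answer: $\frac{20061}{7} \approx 2865.9$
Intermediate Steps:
$E = 20$
$\frac{-74 - 39}{-13 + E} - -2882 = \frac{-74 - 39}{-13 + 20} - -2882 = - \frac{113}{7} + 2882 = \frac{20061}{7}$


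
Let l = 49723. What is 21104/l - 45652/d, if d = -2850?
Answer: 61318442/3729225 ≈ 16.443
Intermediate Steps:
21104/l - 45652/d = 21104/49723 - 45652/(-2850) = 21104*(1/49723) - 45652*(-1/2850) = 21104/49723 + 22826/1425 = 61318442/3729225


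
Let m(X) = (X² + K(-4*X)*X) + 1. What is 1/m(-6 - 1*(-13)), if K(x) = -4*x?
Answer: 1/834 ≈ 0.0011990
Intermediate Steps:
m(X) = 1 + 17*X² (m(X) = (X² + (-(-16)*X)*X) + 1 = (X² + (16*X)*X) + 1 = (X² + 16*X²) + 1 = 17*X² + 1 = 1 + 17*X²)
1/m(-6 - 1*(-13)) = 1/(1 + 17*(-6 - 1*(-13))²) = 1/(1 + 17*(-6 + 13)²) = 1/(1 + 17*7²) = 1/(1 + 17*49) = 1/(1 + 833) = 1/834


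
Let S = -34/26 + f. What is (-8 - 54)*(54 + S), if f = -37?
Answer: -12648/13 ≈ -972.92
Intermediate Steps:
S = -498/13 (S = -34/26 - 37 = -34*1/26 - 37 = -17/13 - 37 = -498/13 ≈ -38.308)
(-8 - 54)*(54 + S) = (-8 - 54)*(54 - 498/13) = -62*204/13 = -12648/13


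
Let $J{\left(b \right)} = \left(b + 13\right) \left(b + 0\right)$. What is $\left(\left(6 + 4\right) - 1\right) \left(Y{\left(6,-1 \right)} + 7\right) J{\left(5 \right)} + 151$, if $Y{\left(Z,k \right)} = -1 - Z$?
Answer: $151$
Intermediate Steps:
$J{\left(b \right)} = b \left(13 + b\right)$ ($J{\left(b \right)} = \left(13 + b\right) b = b \left(13 + b\right)$)
$\left(\left(6 + 4\right) - 1\right) \left(Y{\left(6,-1 \right)} + 7\right) J{\left(5 \right)} + 151 = \left(\left(6 + 4\right) - 1\right) \left(\left(-1 - 6\right) + 7\right) 5 \left(13 + 5\right) + 151 = \left(10 - 1\right) \left(\left(-1 - 6\right) + 7\right) 5 \cdot 18 + 151 = 9 \left(-7 + 7\right) 90 + 151 = 9 \cdot 0 \cdot 90 + 151 = 0 \cdot 90 + 151 = 0 + 151 = 151$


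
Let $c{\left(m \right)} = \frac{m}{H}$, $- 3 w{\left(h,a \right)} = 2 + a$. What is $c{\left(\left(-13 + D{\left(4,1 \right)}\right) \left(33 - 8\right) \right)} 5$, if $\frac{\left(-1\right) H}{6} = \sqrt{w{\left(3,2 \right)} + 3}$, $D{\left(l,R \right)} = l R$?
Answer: $\frac{75 \sqrt{15}}{2} \approx 145.24$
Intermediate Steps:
$w{\left(h,a \right)} = - \frac{2}{3} - \frac{a}{3}$ ($w{\left(h,a \right)} = - \frac{2 + a}{3} = - \frac{2}{3} - \frac{a}{3}$)
$D{\left(l,R \right)} = R l$
$H = - 2 \sqrt{15}$ ($H = - 6 \sqrt{\left(- \frac{2}{3} - \frac{2}{3}\right) + 3} = - 6 \sqrt{- \frac{4}{3} + 3} = - 6 \sqrt{\frac{5}{3}} = - 6 \frac{\sqrt{15}}{3} = - 2 \sqrt{15} \approx -7.746$)
$c{\left(m \right)} = - \frac{m \sqrt{15}}{30}$ ($c{\left(m \right)} = \frac{m}{\left(-2\right) \sqrt{15}} = m \left(- \frac{\sqrt{15}}{30}\right) = - \frac{m \sqrt{15}}{30}$)
$c{\left(\left(-13 + D{\left(4,1 \right)}\right) \left(33 - 8\right) \right)} 5 = - \frac{\left(-13 + 1 \cdot 4\right) \left(33 - 8\right) \sqrt{15}}{30} \cdot 5 = - \frac{\left(-13 + 4\right) 25 \sqrt{15}}{30} \cdot 5 = - \frac{\left(-9\right) 25 \sqrt{15}}{30} \cdot 5 = \left(- \frac{1}{30}\right) \left(-225\right) \sqrt{15} \cdot 5 = \frac{15 \sqrt{15}}{2} \cdot 5 = \frac{75 \sqrt{15}}{2}$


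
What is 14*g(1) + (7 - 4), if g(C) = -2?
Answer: -25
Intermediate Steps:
14*g(1) + (7 - 4) = 14*(-2) + (7 - 4) = -28 + 3 = -25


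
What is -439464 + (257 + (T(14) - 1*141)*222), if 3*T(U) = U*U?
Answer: -456005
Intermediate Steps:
T(U) = U²/3 (T(U) = (U*U)/3 = U²/3)
-439464 + (257 + (T(14) - 1*141)*222) = -439464 + (257 + ((⅓)*14² - 1*141)*222) = -439464 + (257 + ((⅓)*196 - 141)*222) = -439464 + (257 + (196/3 - 141)*222) = -439464 + (257 - 227/3*222) = -439464 + (257 - 16798) = -439464 - 16541 = -456005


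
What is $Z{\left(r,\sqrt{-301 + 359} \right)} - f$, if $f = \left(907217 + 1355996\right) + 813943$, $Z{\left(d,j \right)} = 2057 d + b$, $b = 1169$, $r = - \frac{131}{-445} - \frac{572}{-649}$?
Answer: $- \frac{80696541152}{26255} \approx -3.0736 \cdot 10^{6}$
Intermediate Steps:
$r = \frac{30869}{26255}$ ($r = \left(-131\right) \left(- \frac{1}{445}\right) - - \frac{52}{59} = \frac{131}{445} + \frac{52}{59} = \frac{30869}{26255} \approx 1.1757$)
$Z{\left(d,j \right)} = 1169 + 2057 d$ ($Z{\left(d,j \right)} = 2057 d + 1169 = 1169 + 2057 d$)
$f = 3077156$ ($f = 2263213 + 813943 = 3077156$)
$Z{\left(r,\sqrt{-301 + 359} \right)} - f = \left(1169 + 2057 \cdot \frac{30869}{26255}\right) - 3077156 = \left(1169 + \frac{63497533}{26255}\right) - 3077156 = \frac{94189628}{26255} - 3077156 = - \frac{80696541152}{26255}$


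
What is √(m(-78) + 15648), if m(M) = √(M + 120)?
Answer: √(15648 + √42) ≈ 125.12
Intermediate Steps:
m(M) = √(120 + M)
√(m(-78) + 15648) = √(√(120 - 78) + 15648) = √(√42 + 15648) = √(15648 + √42)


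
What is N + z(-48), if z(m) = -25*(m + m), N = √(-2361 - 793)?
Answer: 2400 + I*√3154 ≈ 2400.0 + 56.16*I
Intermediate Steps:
N = I*√3154 (N = √(-3154) = I*√3154 ≈ 56.16*I)
z(m) = -50*m
N + z(-48) = I*√3154 - 50*(-48) = I*√3154 + 2400 = 2400 + I*√3154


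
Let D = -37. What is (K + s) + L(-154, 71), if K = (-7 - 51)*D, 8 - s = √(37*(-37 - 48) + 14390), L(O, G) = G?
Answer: 2225 - √11245 ≈ 2119.0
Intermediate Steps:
s = 8 - √11245 (s = 8 - √(37*(-37 - 48) + 14390) = 8 - √(37*(-85) + 14390) = 8 - √(-3145 + 14390) = 8 - √11245 ≈ -98.042)
K = 2146 (K = (-7 - 51)*(-37) = -58*(-37) = 2146)
(K + s) + L(-154, 71) = (2146 + (8 - √11245)) + 71 = (2154 - √11245) + 71 = 2225 - √11245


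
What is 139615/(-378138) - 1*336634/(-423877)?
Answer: 68114520137/160284001026 ≈ 0.42496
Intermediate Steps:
139615/(-378138) - 1*336634/(-423877) = 139615*(-1/378138) - 336634*(-1/423877) = -139615/378138 + 336634/423877 = 68114520137/160284001026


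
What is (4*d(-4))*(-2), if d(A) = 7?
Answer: -56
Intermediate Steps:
(4*d(-4))*(-2) = (4*7)*(-2) = 28*(-2) = -56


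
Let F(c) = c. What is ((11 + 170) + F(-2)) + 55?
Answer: 234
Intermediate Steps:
((11 + 170) + F(-2)) + 55 = ((11 + 170) - 2) + 55 = (181 - 2) + 55 = 179 + 55 = 234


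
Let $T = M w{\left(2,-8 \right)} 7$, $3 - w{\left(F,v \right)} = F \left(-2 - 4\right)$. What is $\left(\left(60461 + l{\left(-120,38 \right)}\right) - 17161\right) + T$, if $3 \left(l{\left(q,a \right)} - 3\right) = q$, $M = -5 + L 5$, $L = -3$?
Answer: $41163$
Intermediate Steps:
$w{\left(F,v \right)} = 3 + 6 F$ ($w{\left(F,v \right)} = 3 - F \left(-2 - 4\right) = 3 - F \left(-6\right) = 3 - - 6 F = 3 + 6 F$)
$M = -20$ ($M = -5 - 15 = -20$)
$l{\left(q,a \right)} = 3 + \frac{q}{3}$
$T = -2100$ ($T = - 20 \left(3 + 6 \cdot 2\right) 7 = - 20 \left(3 + 12\right) 7 = \left(-20\right) 15 \cdot 7 = \left(-300\right) 7 = -2100$)
$\left(\left(60461 + l{\left(-120,38 \right)}\right) - 17161\right) + T = \left(\left(60461 + \left(3 + \frac{1}{3} \left(-120\right)\right)\right) - 17161\right) - 2100 = \left(\left(60461 + \left(3 - 40\right)\right) - 17161\right) - 2100 = \left(\left(60461 - 37\right) - 17161\right) - 2100 = \left(60424 - 17161\right) - 2100 = 43263 - 2100 = 41163$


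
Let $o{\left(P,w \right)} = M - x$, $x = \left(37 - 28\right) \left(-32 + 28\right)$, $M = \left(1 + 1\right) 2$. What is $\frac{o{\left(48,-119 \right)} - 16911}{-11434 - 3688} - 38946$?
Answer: $- \frac{588924541}{15122} \approx -38945.0$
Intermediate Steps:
$M = 4$ ($M = 2 \cdot 2 = 4$)
$x = -36$ ($x = 9 \left(-4\right) = -36$)
$o{\left(P,w \right)} = 40$ ($o{\left(P,w \right)} = 4 - -36 = 4 + 36 = 40$)
$\frac{o{\left(48,-119 \right)} - 16911}{-11434 - 3688} - 38946 = \frac{40 - 16911}{-11434 - 3688} - 38946 = - \frac{16871}{-15122} - 38946 = \left(-16871\right) \left(- \frac{1}{15122}\right) - 38946 = \frac{16871}{15122} - 38946 = - \frac{588924541}{15122}$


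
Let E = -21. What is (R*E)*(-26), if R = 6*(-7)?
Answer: -22932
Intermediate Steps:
R = -42
(R*E)*(-26) = -42*(-21)*(-26) = 882*(-26) = -22932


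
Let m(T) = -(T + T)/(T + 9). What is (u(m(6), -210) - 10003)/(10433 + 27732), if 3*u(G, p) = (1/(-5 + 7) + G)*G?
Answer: -250073/954125 ≈ -0.26210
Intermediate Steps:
m(T) = -2*T/(9 + T)
u(G, p) = G*(½ + G)/3 (u(G, p) = ((1/(-5 + 7) + G)*G)/3 = ((1/2 + G)*G)/3 = ((½ + G)*G)/3 = (G*(½ + G))/3 = G*(½ + G)/3)
(u(m(6), -210) - 10003)/(10433 + 27732) = ((-2*6/(9 + 6))*(1 + 2*(-2*6/(9 + 6)))/6 - 10003)/(10433 + 27732) = ((-2*6/15)*(1 + 2*(-2*6/15))/6 - 10003)/38165 = ((-2*6*1/15)*(1 + 2*(-2*6*1/15))/6 - 10003)*(1/38165) = ((⅙)*(-⅘)*(1 + 2*(-⅘)) - 10003)*(1/38165) = ((⅙)*(-⅘)*(1 - 8/5) - 10003)*(1/38165) = ((⅙)*(-⅘)*(-⅗) - 10003)*(1/38165) = (2/25 - 10003)*(1/38165) = -250073/25*1/38165 = -250073/954125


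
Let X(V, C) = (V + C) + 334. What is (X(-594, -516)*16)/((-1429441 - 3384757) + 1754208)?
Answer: 6208/1529995 ≈ 0.0040575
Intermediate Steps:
X(V, C) = 334 + C + V (X(V, C) = (C + V) + 334 = 334 + C + V)
(X(-594, -516)*16)/((-1429441 - 3384757) + 1754208) = ((334 - 516 - 594)*16)/((-1429441 - 3384757) + 1754208) = (-776*16)/(-4814198 + 1754208) = -12416/(-3059990) = -12416*(-1/3059990) = 6208/1529995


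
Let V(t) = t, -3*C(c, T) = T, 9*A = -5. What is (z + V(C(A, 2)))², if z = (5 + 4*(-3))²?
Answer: 21025/9 ≈ 2336.1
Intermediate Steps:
z = 49 (z = (5 - 12)² = (-7)² = 49)
A = -5/9 (A = (⅑)*(-5) = -5/9 ≈ -0.55556)
C(c, T) = -T/3
(z + V(C(A, 2)))² = (49 - ⅓*2)² = (49 - ⅔)² = (145/3)² = 21025/9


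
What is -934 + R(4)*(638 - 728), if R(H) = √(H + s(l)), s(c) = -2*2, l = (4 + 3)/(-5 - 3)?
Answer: -934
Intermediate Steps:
l = -7/8 (l = 7/(-8) = 7*(-⅛) = -7/8 ≈ -0.87500)
s(c) = -4
R(H) = √(-4 + H) (R(H) = √(H - 4) = √(-4 + H))
-934 + R(4)*(638 - 728) = -934 + √(-4 + 4)*(638 - 728) = -934 + √0*(-90) = -934 + 0*(-90) = -934 + 0 = -934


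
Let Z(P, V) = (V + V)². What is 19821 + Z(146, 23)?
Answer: 21937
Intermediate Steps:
Z(P, V) = 4*V² (Z(P, V) = (2*V)² = 4*V²)
19821 + Z(146, 23) = 19821 + 4*23² = 19821 + 4*529 = 19821 + 2116 = 21937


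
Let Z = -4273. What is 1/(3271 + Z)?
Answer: -1/1002 ≈ -0.00099800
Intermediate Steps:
1/(3271 + Z) = 1/(3271 - 4273) = 1/(-1002) = -1/1002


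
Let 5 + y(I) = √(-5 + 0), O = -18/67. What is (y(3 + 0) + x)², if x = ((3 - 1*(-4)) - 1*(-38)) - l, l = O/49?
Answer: 17195779799/10778089 + 262676*I*√5/3283 ≈ 1595.4 + 178.91*I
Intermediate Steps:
O = -18/67 (O = -18*1/67 = -18/67 ≈ -0.26866)
y(I) = -5 + I*√5 (y(I) = -5 + √(-5 + 0) = -5 + √(-5) = -5 + I*√5)
l = -18/3283 (l = -18/67/49 = -18/67*1/49 = -18/3283 ≈ -0.0054828)
x = 147753/3283 (x = ((3 - 1*(-4)) - 1*(-38)) - 1*(-18/3283) = ((3 + 4) + 38) + 18/3283 = (7 + 38) + 18/3283 = 45 + 18/3283 = 147753/3283 ≈ 45.005)
(y(3 + 0) + x)² = ((-5 + I*√5) + 147753/3283)² = (131338/3283 + I*√5)²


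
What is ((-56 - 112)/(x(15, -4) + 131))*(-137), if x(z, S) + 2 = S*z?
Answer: 7672/23 ≈ 333.57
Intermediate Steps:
x(z, S) = -2 + S*z
((-56 - 112)/(x(15, -4) + 131))*(-137) = ((-56 - 112)/((-2 - 4*15) + 131))*(-137) = -168/((-2 - 60) + 131)*(-137) = -168/(-62 + 131)*(-137) = -168/69*(-137) = -168*1/69*(-137) = -56/23*(-137) = 7672/23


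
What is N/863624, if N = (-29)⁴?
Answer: 707281/863624 ≈ 0.81897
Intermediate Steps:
N = 707281
N/863624 = 707281/863624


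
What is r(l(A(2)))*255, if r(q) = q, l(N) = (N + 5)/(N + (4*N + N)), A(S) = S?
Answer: 595/4 ≈ 148.75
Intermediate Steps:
l(N) = (5 + N)/(6*N) (l(N) = (5 + N)/(N + 5*N) = (5 + N)/((6*N)) = (5 + N)*(1/(6*N)) = (5 + N)/(6*N))
r(l(A(2)))*255 = ((⅙)*(5 + 2)/2)*255 = ((⅙)*(½)*7)*255 = (7/12)*255 = 595/4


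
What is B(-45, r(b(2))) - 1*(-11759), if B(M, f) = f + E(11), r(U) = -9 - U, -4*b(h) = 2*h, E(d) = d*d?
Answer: 11872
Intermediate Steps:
E(d) = d**2
b(h) = -h/2
B(M, f) = 121 + f (B(M, f) = f + 11**2 = f + 121 = 121 + f)
B(-45, r(b(2))) - 1*(-11759) = (121 + (-9 - (-1)*2/2)) - 1*(-11759) = (121 + (-9 - 1*(-1))) + 11759 = (121 + (-9 + 1)) + 11759 = (121 - 8) + 11759 = 113 + 11759 = 11872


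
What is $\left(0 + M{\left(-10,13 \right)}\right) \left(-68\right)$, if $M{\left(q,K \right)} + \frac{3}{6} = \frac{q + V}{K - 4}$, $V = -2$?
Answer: $\frac{374}{3} \approx 124.67$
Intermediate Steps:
$M{\left(q,K \right)} = - \frac{1}{2} + \frac{-2 + q}{-4 + K}$ ($M{\left(q,K \right)} = - \frac{1}{2} + \frac{q - 2}{K - 4} = - \frac{1}{2} + \frac{-2 + q}{-4 + K}$)
$\left(0 + M{\left(-10,13 \right)}\right) \left(-68\right) = \left(0 + \frac{-10 - \frac{13}{2}}{-4 + 13}\right) \left(-68\right) = \left(0 + \frac{-10 - \frac{13}{2}}{9}\right) \left(-68\right) = \left(0 + \frac{1}{9} \left(- \frac{33}{2}\right)\right) \left(-68\right) = \left(0 - \frac{11}{6}\right) \left(-68\right) = \left(- \frac{11}{6}\right) \left(-68\right) = \frac{374}{3}$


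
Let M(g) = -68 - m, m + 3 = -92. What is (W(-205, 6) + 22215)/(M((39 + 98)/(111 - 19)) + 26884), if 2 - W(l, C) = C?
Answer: 22211/26911 ≈ 0.82535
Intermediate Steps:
m = -95 (m = -3 - 92 = -95)
W(l, C) = 2 - C
M(g) = 27 (M(g) = -68 - 1*(-95) = -68 + 95 = 27)
(W(-205, 6) + 22215)/(M((39 + 98)/(111 - 19)) + 26884) = ((2 - 1*6) + 22215)/(27 + 26884) = ((2 - 6) + 22215)/26911 = (-4 + 22215)*(1/26911) = 22211*(1/26911) = 22211/26911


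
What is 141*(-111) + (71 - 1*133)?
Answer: -15713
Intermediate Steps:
141*(-111) + (71 - 1*133) = -15651 + (71 - 133) = -15651 - 62 = -15713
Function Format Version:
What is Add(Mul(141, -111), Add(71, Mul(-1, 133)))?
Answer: -15713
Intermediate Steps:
Add(Mul(141, -111), Add(71, Mul(-1, 133))) = Add(-15651, Add(71, -133)) = Add(-15651, -62) = -15713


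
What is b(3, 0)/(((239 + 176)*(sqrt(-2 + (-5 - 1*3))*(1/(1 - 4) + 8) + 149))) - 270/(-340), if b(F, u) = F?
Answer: 2298271077/2893946890 - 207*I*sqrt(10)/85116085 ≈ 0.79416 - 7.6906e-6*I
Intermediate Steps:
b(3, 0)/(((239 + 176)*(sqrt(-2 + (-5 - 1*3))*(1/(1 - 4) + 8) + 149))) - 270/(-340) = 3/(((239 + 176)*(sqrt(-2 + (-5 - 1*3))*(1/(1 - 4) + 8) + 149))) - 270/(-340) = 3/((415*(sqrt(-2 + (-5 - 3))*(1/(-3) + 8) + 149))) - 270*(-1/340) = 3/((415*(sqrt(-2 - 8)*(-1/3 + 8) + 149))) + 27/34 = 3/((415*(sqrt(-10)*(23/3) + 149))) + 27/34 = 3/((415*((I*sqrt(10))*(23/3) + 149))) + 27/34 = 3/((415*(23*I*sqrt(10)/3 + 149))) + 27/34 = 3/((415*(149 + 23*I*sqrt(10)/3))) + 27/34 = 3/(61835 + 9545*I*sqrt(10)/3) + 27/34 = 27/34 + 3/(61835 + 9545*I*sqrt(10)/3)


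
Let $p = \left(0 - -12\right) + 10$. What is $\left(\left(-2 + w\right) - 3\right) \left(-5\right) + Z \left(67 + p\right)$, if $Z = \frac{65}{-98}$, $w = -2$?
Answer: $- \frac{2355}{98} \approx -24.031$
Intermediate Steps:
$p = 22$ ($p = \left(0 + 12\right) + 10 = 12 + 10 = 22$)
$Z = - \frac{65}{98}$ ($Z = 65 \left(- \frac{1}{98}\right) = - \frac{65}{98} \approx -0.66327$)
$\left(\left(-2 + w\right) - 3\right) \left(-5\right) + Z \left(67 + p\right) = \left(\left(-2 - 2\right) - 3\right) \left(-5\right) - \frac{65 \left(67 + 22\right)}{98} = \left(-4 - 3\right) \left(-5\right) - \frac{5785}{98} = \left(-7\right) \left(-5\right) - \frac{5785}{98} = 35 - \frac{5785}{98} = - \frac{2355}{98}$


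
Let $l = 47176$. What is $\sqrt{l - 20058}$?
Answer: $\sqrt{27118} \approx 164.68$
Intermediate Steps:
$\sqrt{l - 20058} = \sqrt{47176 - 20058} = \sqrt{27118}$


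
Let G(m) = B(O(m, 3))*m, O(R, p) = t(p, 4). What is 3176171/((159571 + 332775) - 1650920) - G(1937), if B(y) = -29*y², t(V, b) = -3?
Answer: 585722019547/1158574 ≈ 5.0555e+5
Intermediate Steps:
O(R, p) = -3
G(m) = -261*m (G(m) = (-29*(-3)²)*m = (-29*9)*m = -261*m)
3176171/((159571 + 332775) - 1650920) - G(1937) = 3176171/((159571 + 332775) - 1650920) - (-261)*1937 = 3176171/(492346 - 1650920) - 1*(-505557) = 3176171/(-1158574) + 505557 = 3176171*(-1/1158574) + 505557 = -3176171/1158574 + 505557 = 585722019547/1158574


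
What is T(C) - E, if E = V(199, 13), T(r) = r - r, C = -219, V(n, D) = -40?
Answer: 40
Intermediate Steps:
T(r) = 0
E = -40
T(C) - E = 0 - 1*(-40) = 0 + 40 = 40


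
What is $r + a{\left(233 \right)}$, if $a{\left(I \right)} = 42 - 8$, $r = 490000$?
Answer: $490034$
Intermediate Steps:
$a{\left(I \right)} = 34$
$r + a{\left(233 \right)} = 490000 + 34 = 490034$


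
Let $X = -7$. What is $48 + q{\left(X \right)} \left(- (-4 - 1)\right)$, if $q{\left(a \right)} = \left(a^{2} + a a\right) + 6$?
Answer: $568$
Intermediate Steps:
$q{\left(a \right)} = 6 + 2 a^{2}$ ($q{\left(a \right)} = \left(a^{2} + a^{2}\right) + 6 = 2 a^{2} + 6 = 6 + 2 a^{2}$)
$48 + q{\left(X \right)} \left(- (-4 - 1)\right) = 48 + \left(6 + 2 \left(-7\right)^{2}\right) \left(- (-4 - 1)\right) = 48 + \left(6 + 2 \cdot 49\right) \left(\left(-1\right) \left(-5\right)\right) = 48 + \left(6 + 98\right) 5 = 48 + 104 \cdot 5 = 48 + 520 = 568$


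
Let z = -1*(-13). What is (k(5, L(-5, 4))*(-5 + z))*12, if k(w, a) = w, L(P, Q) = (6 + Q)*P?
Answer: 480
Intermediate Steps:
z = 13
L(P, Q) = P*(6 + Q)
(k(5, L(-5, 4))*(-5 + z))*12 = (5*(-5 + 13))*12 = (5*8)*12 = 40*12 = 480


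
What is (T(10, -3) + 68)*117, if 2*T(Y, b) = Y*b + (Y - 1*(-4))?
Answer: 7020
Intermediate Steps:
T(Y, b) = 2 + Y/2 + Y*b/2 (T(Y, b) = (Y*b + (Y - 1*(-4)))/2 = (Y*b + (Y + 4))/2 = (Y*b + (4 + Y))/2 = (4 + Y + Y*b)/2 = 2 + Y/2 + Y*b/2)
(T(10, -3) + 68)*117 = ((2 + (1/2)*10 + (1/2)*10*(-3)) + 68)*117 = ((2 + 5 - 15) + 68)*117 = (-8 + 68)*117 = 60*117 = 7020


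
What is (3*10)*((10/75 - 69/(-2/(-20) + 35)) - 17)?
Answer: -22034/39 ≈ -564.97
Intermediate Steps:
(3*10)*((10/75 - 69/(-2/(-20) + 35)) - 17) = 30*((10*(1/75) - 69/(-2*(-1/20) + 35)) - 17) = 30*((2/15 - 69/(⅒ + 35)) - 17) = 30*((2/15 - 69/351/10) - 17) = 30*((2/15 - 69*10/351) - 17) = 30*((2/15 - 230/117) - 17) = 30*(-1072/585 - 17) = 30*(-11017/585) = -22034/39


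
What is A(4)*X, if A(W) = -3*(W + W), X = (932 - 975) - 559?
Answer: 14448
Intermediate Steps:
X = -602 (X = -43 - 559 = -602)
A(W) = -6*W
A(4)*X = -6*4*(-602) = -24*(-602) = 14448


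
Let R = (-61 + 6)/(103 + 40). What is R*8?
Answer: -40/13 ≈ -3.0769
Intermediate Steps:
R = -5/13 (R = -55/143 = -55*1/143 = -5/13 ≈ -0.38462)
R*8 = -5/13*8 = -40/13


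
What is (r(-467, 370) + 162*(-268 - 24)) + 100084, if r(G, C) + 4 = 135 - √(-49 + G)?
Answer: 52911 - 2*I*√129 ≈ 52911.0 - 22.716*I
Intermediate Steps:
r(G, C) = 131 - √(-49 + G) (r(G, C) = -4 + (135 - √(-49 + G)) = 131 - √(-49 + G))
(r(-467, 370) + 162*(-268 - 24)) + 100084 = ((131 - √(-49 - 467)) + 162*(-268 - 24)) + 100084 = ((131 - √(-516)) + 162*(-292)) + 100084 = ((131 - 2*I*√129) - 47304) + 100084 = (-47173 - 2*I*√129) + 100084 = 52911 - 2*I*√129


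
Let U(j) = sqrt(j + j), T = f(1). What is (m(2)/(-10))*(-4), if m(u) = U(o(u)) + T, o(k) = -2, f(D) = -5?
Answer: -2 + 4*I/5 ≈ -2.0 + 0.8*I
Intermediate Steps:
T = -5
U(j) = sqrt(2)*sqrt(j) (U(j) = sqrt(2*j) = sqrt(2)*sqrt(j))
m(u) = -5 + 2*I (m(u) = sqrt(2)*sqrt(-2) - 5 = sqrt(2)*(I*sqrt(2)) - 5 = 2*I - 5 = -5 + 2*I)
(m(2)/(-10))*(-4) = ((-5 + 2*I)/(-10))*(-4) = ((-5 + 2*I)*(-1/10))*(-4) = (1/2 - I/5)*(-4) = -2 + 4*I/5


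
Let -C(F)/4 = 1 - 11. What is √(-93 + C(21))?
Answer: I*√53 ≈ 7.2801*I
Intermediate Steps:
C(F) = 40 (C(F) = -4*(1 - 11) = -4*(-10) = 40)
√(-93 + C(21)) = √(-93 + 40) = √(-53) = I*√53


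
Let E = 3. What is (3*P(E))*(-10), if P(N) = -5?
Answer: 150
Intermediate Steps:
(3*P(E))*(-10) = (3*(-5))*(-10) = -15*(-10) = 150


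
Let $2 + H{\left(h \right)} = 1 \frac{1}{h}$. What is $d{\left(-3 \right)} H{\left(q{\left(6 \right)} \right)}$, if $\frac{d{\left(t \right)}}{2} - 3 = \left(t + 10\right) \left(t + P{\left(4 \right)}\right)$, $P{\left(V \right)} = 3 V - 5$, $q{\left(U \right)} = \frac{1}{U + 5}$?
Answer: $558$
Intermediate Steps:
$q{\left(U \right)} = \frac{1}{5 + U}$
$P{\left(V \right)} = -5 + 3 V$
$H{\left(h \right)} = -2 + \frac{1}{h}$ ($H{\left(h \right)} = -2 + 1 \frac{1}{h} = -2 + \frac{1}{h}$)
$d{\left(t \right)} = 6 + 2 \left(7 + t\right) \left(10 + t\right)$ ($d{\left(t \right)} = 6 + 2 \left(t + 10\right) \left(t + \left(-5 + 3 \cdot 4\right)\right) = 6 + 2 \left(10 + t\right) \left(t + \left(-5 + 12\right)\right) = 6 + 2 \left(10 + t\right) \left(t + 7\right) = 6 + 2 \left(10 + t\right) \left(7 + t\right) = 6 + 2 \left(7 + t\right) \left(10 + t\right)$)
$d{\left(-3 \right)} H{\left(q{\left(6 \right)} \right)} = \left(146 + 2 \left(-3\right)^{2} + 34 \left(-3\right)\right) \left(-2 + \frac{1}{\frac{1}{5 + 6}}\right) = \left(146 + 2 \cdot 9 - 102\right) \left(-2 + \frac{1}{\frac{1}{11}}\right) = \left(146 + 18 - 102\right) \left(-2 + \frac{1}{\frac{1}{11}}\right) = 62 \left(-2 + 11\right) = 62 \cdot 9 = 558$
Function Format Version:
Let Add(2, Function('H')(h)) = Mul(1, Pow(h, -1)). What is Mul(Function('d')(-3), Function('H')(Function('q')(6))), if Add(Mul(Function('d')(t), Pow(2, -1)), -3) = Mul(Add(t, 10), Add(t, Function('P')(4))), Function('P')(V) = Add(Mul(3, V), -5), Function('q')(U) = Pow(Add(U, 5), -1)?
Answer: 558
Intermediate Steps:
Function('q')(U) = Pow(Add(5, U), -1)
Function('P')(V) = Add(-5, Mul(3, V))
Function('H')(h) = Add(-2, Pow(h, -1)) (Function('H')(h) = Add(-2, Mul(1, Pow(h, -1))) = Add(-2, Pow(h, -1)))
Function('d')(t) = Add(6, Mul(2, Add(7, t), Add(10, t))) (Function('d')(t) = Add(6, Mul(2, Mul(Add(t, 10), Add(t, Add(-5, Mul(3, 4)))))) = Add(6, Mul(2, Mul(Add(10, t), Add(t, Add(-5, 12))))) = Add(6, Mul(2, Mul(Add(10, t), Add(t, 7)))) = Add(6, Mul(2, Mul(Add(10, t), Add(7, t)))) = Add(6, Mul(2, Mul(Add(7, t), Add(10, t)))) = Add(6, Mul(2, Add(7, t), Add(10, t))))
Mul(Function('d')(-3), Function('H')(Function('q')(6))) = Mul(Add(146, Mul(2, Pow(-3, 2)), Mul(34, -3)), Add(-2, Pow(Pow(Add(5, 6), -1), -1))) = Mul(Add(146, Mul(2, 9), -102), Add(-2, Pow(Pow(11, -1), -1))) = Mul(Add(146, 18, -102), Add(-2, Pow(Rational(1, 11), -1))) = Mul(62, Add(-2, 11)) = Mul(62, 9) = 558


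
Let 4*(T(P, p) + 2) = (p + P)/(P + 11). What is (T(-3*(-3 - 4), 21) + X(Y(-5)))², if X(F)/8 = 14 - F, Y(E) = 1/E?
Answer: 1282857489/102400 ≈ 12528.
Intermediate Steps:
T(P, p) = -2 + (P + p)/(4*(11 + P)) (T(P, p) = -2 + ((p + P)/(P + 11))/4 = -2 + ((P + p)/(11 + P))/4 = -2 + (P + p)/(4*(11 + P)))
Y(E) = 1/E
X(F) = 112 - 8*F (X(F) = 8*(14 - F) = 112 - 8*F)
(T(-3*(-3 - 4), 21) + X(Y(-5)))² = ((-88 + 21 - (-21)*(-3 - 4))/(4*(11 - 3*(-3 - 4))) + (112 - 8/(-5)))² = ((-88 + 21 - (-21)*(-7))/(4*(11 - 3*(-7))) + (112 - 8*(-⅕)))² = ((-88 + 21 - 7*21)/(4*(11 + 21)) + (112 + 8/5))² = ((¼)*(-88 + 21 - 147)/32 + 568/5)² = ((¼)*(1/32)*(-214) + 568/5)² = (-107/64 + 568/5)² = (35817/320)² = 1282857489/102400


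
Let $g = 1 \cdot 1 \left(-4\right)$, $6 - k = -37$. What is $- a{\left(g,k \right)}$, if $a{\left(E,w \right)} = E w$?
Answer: $172$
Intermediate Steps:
$k = 43$ ($k = 6 - -37 = 6 + 37 = 43$)
$g = -4$ ($g = 1 \left(-4\right) = -4$)
$- a{\left(g,k \right)} = - \left(-4\right) 43 = \left(-1\right) \left(-172\right) = 172$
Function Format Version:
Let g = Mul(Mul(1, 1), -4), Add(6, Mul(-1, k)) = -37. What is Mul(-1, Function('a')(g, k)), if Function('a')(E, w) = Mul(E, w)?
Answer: 172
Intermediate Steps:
k = 43 (k = Add(6, Mul(-1, -37)) = Add(6, 37) = 43)
g = -4 (g = Mul(1, -4) = -4)
Mul(-1, Function('a')(g, k)) = Mul(-1, Mul(-4, 43)) = Mul(-1, -172) = 172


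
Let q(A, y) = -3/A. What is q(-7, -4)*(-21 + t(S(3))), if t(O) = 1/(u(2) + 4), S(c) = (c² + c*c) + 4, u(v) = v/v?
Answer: -312/35 ≈ -8.9143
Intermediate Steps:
u(v) = 1
S(c) = 4 + 2*c² (S(c) = (c² + c²) + 4 = 2*c² + 4 = 4 + 2*c²)
t(O) = ⅕ (t(O) = 1/(1 + 4) = 1/5 = ⅕)
q(-7, -4)*(-21 + t(S(3))) = (-3/(-7))*(-21 + ⅕) = -3*(-⅐)*(-104/5) = (3/7)*(-104/5) = -312/35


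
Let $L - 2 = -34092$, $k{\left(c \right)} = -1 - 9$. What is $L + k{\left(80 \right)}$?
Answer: $-34100$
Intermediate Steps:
$k{\left(c \right)} = -10$ ($k{\left(c \right)} = -1 - 9 = -10$)
$L = -34090$ ($L = 2 - 34092 = -34090$)
$L + k{\left(80 \right)} = -34090 - 10 = -34100$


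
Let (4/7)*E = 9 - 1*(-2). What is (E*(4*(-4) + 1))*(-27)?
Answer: 31185/4 ≈ 7796.3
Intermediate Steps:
E = 77/4 (E = 7*(9 - 1*(-2))/4 = 7*(9 + 2)/4 = (7/4)*11 = 77/4 ≈ 19.250)
(E*(4*(-4) + 1))*(-27) = (77*(4*(-4) + 1)/4)*(-27) = (77*(-16 + 1)/4)*(-27) = ((77/4)*(-15))*(-27) = -1155/4*(-27) = 31185/4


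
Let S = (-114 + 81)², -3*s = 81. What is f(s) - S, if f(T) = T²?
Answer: -360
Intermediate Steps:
s = -27 (s = -⅓*81 = -27)
S = 1089 (S = (-33)² = 1089)
f(s) - S = (-27)² - 1*1089 = 729 - 1089 = -360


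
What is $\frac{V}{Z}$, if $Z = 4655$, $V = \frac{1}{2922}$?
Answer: $\frac{1}{13601910} \approx 7.3519 \cdot 10^{-8}$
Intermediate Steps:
$V = \frac{1}{2922} \approx 0.00034223$
$\frac{V}{Z} = \frac{1}{2922 \cdot 4655} = \frac{1}{2922} \cdot \frac{1}{4655} = \frac{1}{13601910}$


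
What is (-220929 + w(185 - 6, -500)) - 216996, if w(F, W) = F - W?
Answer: -437246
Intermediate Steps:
(-220929 + w(185 - 6, -500)) - 216996 = (-220929 + ((185 - 6) - 1*(-500))) - 216996 = (-220929 + (179 + 500)) - 216996 = (-220929 + 679) - 216996 = -220250 - 216996 = -437246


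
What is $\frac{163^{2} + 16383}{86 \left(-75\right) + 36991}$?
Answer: $\frac{6136}{4363} \approx 1.4064$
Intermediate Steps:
$\frac{163^{2} + 16383}{86 \left(-75\right) + 36991} = \frac{26569 + 16383}{-6450 + 36991} = \frac{42952}{30541} = 42952 \cdot \frac{1}{30541} = \frac{6136}{4363}$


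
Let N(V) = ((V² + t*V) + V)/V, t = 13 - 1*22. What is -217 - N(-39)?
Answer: -170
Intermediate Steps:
t = -9 (t = 13 - 22 = -9)
N(V) = (V² - 8*V)/V (N(V) = ((V² - 9*V) + V)/V = (V² - 8*V)/V)
-217 - N(-39) = -217 - (-8 - 39) = -217 - 1*(-47) = -217 + 47 = -170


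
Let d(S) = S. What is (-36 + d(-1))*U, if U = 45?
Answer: -1665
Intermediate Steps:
(-36 + d(-1))*U = (-36 - 1)*45 = -37*45 = -1665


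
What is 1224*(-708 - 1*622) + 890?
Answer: -1627030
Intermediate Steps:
1224*(-708 - 1*622) + 890 = 1224*(-708 - 622) + 890 = 1224*(-1330) + 890 = -1627920 + 890 = -1627030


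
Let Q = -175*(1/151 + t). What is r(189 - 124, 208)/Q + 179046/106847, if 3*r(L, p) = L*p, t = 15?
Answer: -512821354/12711053355 ≈ -0.040345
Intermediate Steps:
Q = -396550/151 (Q = -175*(1/151 + 15) = -175*2266/151 = -396550/151 ≈ -2626.2)
r(L, p) = L*p/3 (r(L, p) = (L*p)/3 = L*p/3)
r(189 - 124, 208)/Q + 179046/106847 = ((⅓)*(189 - 124)*208)/(-396550/151) + 179046/106847 = ((⅓)*65*208)*(-151/396550) + 179046*(1/106847) = (13520/3)*(-151/396550) + 179046/106847 = -204152/118965 + 179046/106847 = -512821354/12711053355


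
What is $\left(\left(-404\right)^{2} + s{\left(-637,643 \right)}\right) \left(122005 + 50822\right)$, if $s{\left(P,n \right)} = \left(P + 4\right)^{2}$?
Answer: $97458009435$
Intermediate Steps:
$s{\left(P,n \right)} = \left(4 + P\right)^{2}$
$\left(\left(-404\right)^{2} + s{\left(-637,643 \right)}\right) \left(122005 + 50822\right) = \left(\left(-404\right)^{2} + \left(4 - 637\right)^{2}\right) \left(122005 + 50822\right) = \left(163216 + \left(-633\right)^{2}\right) 172827 = \left(163216 + 400689\right) 172827 = 563905 \cdot 172827 = 97458009435$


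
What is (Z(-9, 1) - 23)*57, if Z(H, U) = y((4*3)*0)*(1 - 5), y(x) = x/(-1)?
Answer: -1311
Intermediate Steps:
y(x) = -x (y(x) = x*(-1) = -x)
Z(H, U) = 0 (Z(H, U) = (-4*3*0)*(1 - 5) = -12*0*(-4) = -1*0*(-4) = 0*(-4) = 0)
(Z(-9, 1) - 23)*57 = (0 - 23)*57 = -23*57 = -1311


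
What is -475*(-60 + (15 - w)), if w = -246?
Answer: -95475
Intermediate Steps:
-475*(-60 + (15 - w)) = -475*(-60 + (15 - 1*(-246))) = -475*(-60 + (15 + 246)) = -475*(-60 + 261) = -475*201 = -95475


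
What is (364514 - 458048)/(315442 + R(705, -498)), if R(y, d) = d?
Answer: -6681/22496 ≈ -0.29699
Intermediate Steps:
(364514 - 458048)/(315442 + R(705, -498)) = (364514 - 458048)/(315442 - 498) = -93534/314944 = -93534*1/314944 = -6681/22496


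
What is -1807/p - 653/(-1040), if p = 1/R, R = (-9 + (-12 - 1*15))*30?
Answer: 2029623053/1040 ≈ 1.9516e+6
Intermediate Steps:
R = -1080 (R = (-9 + (-12 - 15))*30 = (-9 - 27)*30 = -36*30 = -1080)
p = -1/1080 (p = 1/(-1080) = -1/1080 ≈ -0.00092593)
-1807/p - 653/(-1040) = -1807/(-1/1080) - 653/(-1040) = -1807*(-1080) - 653*(-1/1040) = 1951560 + 653/1040 = 2029623053/1040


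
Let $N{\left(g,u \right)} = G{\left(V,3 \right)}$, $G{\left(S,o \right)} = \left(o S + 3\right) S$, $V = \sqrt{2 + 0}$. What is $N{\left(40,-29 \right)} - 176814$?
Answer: $-176808 + 3 \sqrt{2} \approx -1.768 \cdot 10^{5}$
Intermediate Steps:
$V = \sqrt{2} \approx 1.4142$
$G{\left(S,o \right)} = S \left(3 + S o\right)$ ($G{\left(S,o \right)} = \left(S o + 3\right) S = \left(3 + S o\right) S = S \left(3 + S o\right)$)
$N{\left(g,u \right)} = \sqrt{2} \left(3 + 3 \sqrt{2}\right)$ ($N{\left(g,u \right)} = \sqrt{2} \left(3 + \sqrt{2} \cdot 3\right) = \sqrt{2} \left(3 + 3 \sqrt{2}\right)$)
$N{\left(40,-29 \right)} - 176814 = \left(6 + 3 \sqrt{2}\right) - 176814 = -176808 + 3 \sqrt{2}$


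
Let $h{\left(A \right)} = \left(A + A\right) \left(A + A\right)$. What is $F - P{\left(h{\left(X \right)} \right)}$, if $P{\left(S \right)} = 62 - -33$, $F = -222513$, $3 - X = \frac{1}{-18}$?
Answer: $-222608$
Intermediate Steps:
$X = \frac{55}{18}$ ($X = 3 - \frac{1}{-18} = 3 - - \frac{1}{18} = 3 + \frac{1}{18} = \frac{55}{18} \approx 3.0556$)
$h{\left(A \right)} = 4 A^{2}$ ($h{\left(A \right)} = 2 A 2 A = 4 A^{2}$)
$P{\left(S \right)} = 95$ ($P{\left(S \right)} = 62 + 33 = 95$)
$F - P{\left(h{\left(X \right)} \right)} = -222513 - 95 = -222608$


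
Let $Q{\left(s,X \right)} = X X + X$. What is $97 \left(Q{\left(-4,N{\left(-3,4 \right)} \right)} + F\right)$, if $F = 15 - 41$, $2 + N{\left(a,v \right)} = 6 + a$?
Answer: $-2328$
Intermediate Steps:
$N{\left(a,v \right)} = 4 + a$ ($N{\left(a,v \right)} = -2 + \left(6 + a\right) = 4 + a$)
$Q{\left(s,X \right)} = X + X^{2}$ ($Q{\left(s,X \right)} = X^{2} + X = X + X^{2}$)
$F = -26$ ($F = 15 - 41 = -26$)
$97 \left(Q{\left(-4,N{\left(-3,4 \right)} \right)} + F\right) = 97 \left(\left(4 - 3\right) \left(1 + \left(4 - 3\right)\right) - 26\right) = 97 \left(1 \left(1 + 1\right) - 26\right) = 97 \left(1 \cdot 2 - 26\right) = 97 \left(2 - 26\right) = 97 \left(-24\right) = -2328$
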